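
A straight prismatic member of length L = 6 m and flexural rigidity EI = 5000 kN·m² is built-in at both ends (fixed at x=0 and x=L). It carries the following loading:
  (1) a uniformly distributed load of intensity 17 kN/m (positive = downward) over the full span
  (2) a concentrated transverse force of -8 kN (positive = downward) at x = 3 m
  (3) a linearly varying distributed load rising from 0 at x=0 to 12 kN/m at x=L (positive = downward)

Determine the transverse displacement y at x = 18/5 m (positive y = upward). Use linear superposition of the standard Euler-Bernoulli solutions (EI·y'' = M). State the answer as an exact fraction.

y(18/5) = -125433/9765625 m

Load 1 — uniform load w=17 kN/m over full span:
  y_1 = -wx²(L-x)²/(24EI) = -17·(18/5)²·(6-(18/5))²/(24·5000) = -4131/390625 m
Load 2 — point force P=-8 kN at a=3 m (b=L-a=3):
  y_2 = -Pa²(L-x)²(3bL-(3b+a)(L-x))/(6L³EI)  [x>a] = -(-8)·3²·(6-(18/5))²·(3·3·6-(3·3+3)·(6-(18/5)))/(6·6³·5000) = 126/78125 m
Load 3 — triangular load w₀=12 kN/m (0→w₀ over full span):
  y_3 = -w₀x²(L-x)²(x+2L)/(120LEI) = -12·(18/5)²·(6-(18/5))²·((18/5)+2·6)/(120·6·5000) = -37908/9765625 m
Superposition: y = Σ y_i = -125433/9765625 m ≈ -0.012844 m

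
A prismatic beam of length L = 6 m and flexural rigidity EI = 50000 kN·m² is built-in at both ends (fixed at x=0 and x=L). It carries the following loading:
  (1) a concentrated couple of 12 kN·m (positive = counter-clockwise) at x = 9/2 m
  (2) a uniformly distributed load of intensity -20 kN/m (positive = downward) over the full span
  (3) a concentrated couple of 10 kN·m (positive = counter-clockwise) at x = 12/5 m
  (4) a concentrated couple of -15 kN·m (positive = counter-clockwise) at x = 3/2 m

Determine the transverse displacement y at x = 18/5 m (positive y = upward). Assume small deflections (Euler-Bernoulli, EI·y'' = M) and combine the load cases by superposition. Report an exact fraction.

Load 1 — applied couple M₀=12 kN·m at a=9/2 m (b=L-a=3/2):
  y_1 = (R_Ax³/6 - M_Ax²/2)/EI  [x≤a] with R_A=9/4, M_A=15/4 = ((9/4)·(18/5)³/6 - (15/4)·(18/5)²/2)/50000 = -1701/12500000 m
Load 2 — uniform load w=-20 kN/m over full span:
  y_2 = -wx²(L-x)²/(24EI) = -(-20)·(18/5)²·(6-(18/5))²/(24·50000) = 486/390625 m
Load 3 — applied couple M₀=10 kN·m at a=12/5 m (b=L-a=18/5):
  y_3 = (R_Ax³/6 - M_Ax²/2 - M₀(x-a)²/2)/EI  [x>a] with R_A=12/5, M_A=6/5 = ((12/5)·(18/5)³/6 - (6/5)·(18/5)²/2 - 10·((18/5)-(12/5))²/2)/50000 = 144/1953125 m
Load 4 — applied couple M₀=-15 kN·m at a=3/2 m (b=L-a=9/2):
  y_4 = (R_Ax³/6 - M_Ax²/2 - M₀(x-a)²/2)/EI  [x>a] with R_A=-45/16, M_A=45/16 = ((-45/16)·(18/5)³/6 - (45/16)·(18/5)²/2 - (-15)·((18/5)-(3/2))²/2)/50000 = -351/2500000 m
Superposition: y = Σ y_i = 2034/1953125 m ≈ 0.001041 m

y(18/5) = 2034/1953125 m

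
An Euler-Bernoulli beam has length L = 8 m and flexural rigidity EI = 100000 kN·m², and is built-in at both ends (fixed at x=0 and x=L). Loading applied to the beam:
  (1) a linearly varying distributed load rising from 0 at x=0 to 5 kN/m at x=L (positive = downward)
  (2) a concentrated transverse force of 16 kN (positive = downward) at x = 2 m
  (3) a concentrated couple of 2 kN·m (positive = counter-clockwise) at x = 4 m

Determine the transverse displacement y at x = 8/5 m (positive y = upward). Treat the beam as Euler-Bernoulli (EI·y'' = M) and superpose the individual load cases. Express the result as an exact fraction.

Load 1 — triangular load w₀=5 kN/m (0→w₀ over full span):
  y_1 = -w₀x²(L-x)²(x+2L)/(120LEI) = -5·(8/5)²·(8-(8/5))²·((8/5)+2·8)/(120·8·100000) = -2816/29296875 m
Load 2 — point force P=16 kN at a=2 m (b=L-a=6):
  y_2 = -Pb²x²(3aL-(3a+b)x)/(6L³EI)  [x≤a] = -16·6²·(8/5)²·(3·2·8-(3·2+6)·(8/5))/(6·8³·100000) = -54/390625 m
Load 3 — applied couple M₀=2 kN·m at a=4 m (b=L-a=4):
  y_3 = (R_Ax³/6 - M_Ax²/2)/EI  [x≤a] with R_A=3/8, M_A=1/2 = ((3/8)·(8/5)³/6 - (1/2)·(8/5)²/2)/100000 = -3/781250 m
Superposition: y = Σ y_i = -13957/58593750 m ≈ -0.000238 m

y(8/5) = -13957/58593750 m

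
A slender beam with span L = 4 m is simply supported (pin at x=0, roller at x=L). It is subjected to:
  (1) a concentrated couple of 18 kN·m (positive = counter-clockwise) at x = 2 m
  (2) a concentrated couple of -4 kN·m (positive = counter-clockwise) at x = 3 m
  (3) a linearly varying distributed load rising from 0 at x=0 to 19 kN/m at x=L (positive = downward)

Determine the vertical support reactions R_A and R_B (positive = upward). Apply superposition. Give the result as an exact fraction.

Load 1 — applied couple M₀=18 kN·m at a=2 m (b=L-a=2):
  R_A = M₀/L = 18/4 = 9/2 kN
  R_B = -M₀/L = -18/4 = -9/2 kN
Load 2 — applied couple M₀=-4 kN·m at a=3 m (b=L-a=1):
  R_A = M₀/L = (-4)/4 = -1 kN
  R_B = -M₀/L = -(-4)/4 = 1 kN
Load 3 — triangular load w₀=19 kN/m (0→w₀ over full span):
  R_A = w₀L/6 = 19·4/6 = 38/3 kN
  R_B = w₀L/3 = 19·4/3 = 76/3 kN
Superposition: R_A = 97/6 kN, R_B = 131/6 kN

R_A = 97/6 kN, R_B = 131/6 kN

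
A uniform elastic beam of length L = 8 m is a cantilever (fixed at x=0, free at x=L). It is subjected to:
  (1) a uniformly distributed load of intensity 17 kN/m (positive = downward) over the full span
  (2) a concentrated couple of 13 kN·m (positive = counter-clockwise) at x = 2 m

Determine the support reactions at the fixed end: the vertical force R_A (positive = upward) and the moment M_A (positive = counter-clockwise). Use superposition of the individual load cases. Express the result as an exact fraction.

Load 1 — uniform load w=17 kN/m over full span:
  R_A = wL = 17·8 = 136 kN
  M_A = wL²/2 = 17·8²/2 = 544 kN·m
Load 2 — applied couple M₀=13 kN·m at a=2 m (b=L-a=6):
  R_A = 0 kN
  M_A = -M₀ = -13 kN·m
Superposition: R_A = 136 kN, M_A = 531 kN·m

R_A = 136 kN, M_A = 531 kN·m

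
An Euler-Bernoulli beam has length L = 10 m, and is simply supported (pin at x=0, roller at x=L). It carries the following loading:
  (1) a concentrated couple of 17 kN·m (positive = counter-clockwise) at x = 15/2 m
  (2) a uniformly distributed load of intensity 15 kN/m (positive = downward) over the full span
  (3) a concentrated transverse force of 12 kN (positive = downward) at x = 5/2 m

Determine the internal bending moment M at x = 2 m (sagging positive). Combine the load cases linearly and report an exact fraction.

M(2) = 707/5 kN·m

Load 1 — applied couple M₀=17 kN·m at a=15/2 m (b=L-a=5/2):
  M_1 = M₀x/L  [x≤a] = 17·2/10 = 17/5 kN·m
Load 2 — uniform load w=15 kN/m over full span:
  M_2 = wx(L-x)/2 = 15·2·(10-2)/2 = 120 kN·m
Load 3 — point force P=12 kN at a=5/2 m (b=L-a=15/2):
  M_3 = Pbx/L  [x≤a] = 12·(15/2)·2/10 = 18 kN·m
Superposition: M = Σ M_i = 707/5 kN·m ≈ 141.400000 kN·m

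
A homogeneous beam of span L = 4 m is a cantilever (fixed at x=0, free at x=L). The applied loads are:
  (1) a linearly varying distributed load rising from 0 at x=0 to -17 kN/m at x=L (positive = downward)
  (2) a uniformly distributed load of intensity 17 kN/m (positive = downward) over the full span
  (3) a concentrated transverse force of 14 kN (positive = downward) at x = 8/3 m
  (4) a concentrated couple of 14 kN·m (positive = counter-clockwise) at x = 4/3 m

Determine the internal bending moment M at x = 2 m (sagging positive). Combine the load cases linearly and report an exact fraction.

M(2) = -15 kN·m

Load 1 — triangular load w₀=-17 kN/m (0→w₀ over full span):
  M_1 = w₀Lx/2 - w₀L²/3 - w₀x³/(6L) = (-17)·4·2/2 - (-17)·4²/3 - (-17)·2³/(6·4) = 85/3 kN·m
Load 2 — uniform load w=17 kN/m over full span:
  M_2 = -w(L-x)²/2 = -17·(4-2)²/2 = -34 kN·m
Load 3 — point force P=14 kN at a=8/3 m (b=L-a=4/3):
  M_3 = -P(a-x)  [x≤a] = -14·((8/3)-2) = -28/3 kN·m
Load 4 — applied couple M₀=14 kN·m at a=4/3 m (b=L-a=8/3):
  M_4 = 0  [x>a] = 0 kN·m
Superposition: M = Σ M_i = -15 kN·m ≈ -15.000000 kN·m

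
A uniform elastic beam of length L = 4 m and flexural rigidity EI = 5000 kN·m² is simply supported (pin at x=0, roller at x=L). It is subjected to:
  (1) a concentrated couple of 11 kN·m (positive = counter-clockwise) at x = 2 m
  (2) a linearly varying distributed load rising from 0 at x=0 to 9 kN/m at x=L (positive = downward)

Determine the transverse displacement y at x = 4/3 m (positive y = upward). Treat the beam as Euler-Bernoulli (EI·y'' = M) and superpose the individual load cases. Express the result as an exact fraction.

Load 1 — applied couple M₀=11 kN·m at a=2 m (b=L-a=2):
  y_1 = (M₀x³/(6L)+C₁x)/EI  [x≤a] with C₁=M₀(3b²-L²)/(6L)=-11/6 = (11·(4/3)³/(6·4)+(-11/6)·(4/3))/5000 = -11/40500 m
Load 2 — triangular load w₀=9 kN/m (0→w₀ over full span):
  y_2 = -w₀x(7L⁴-10L²x²+3x⁴)/(360LEI) = -9·(4/3)·(7·4⁴-10·4²·(4/3)²+3·(4/3)⁴)/(360·4·5000) = -128/50625 m
Superposition: y = Σ y_i = -7/2500 m ≈ -0.002800 m

y(4/3) = -7/2500 m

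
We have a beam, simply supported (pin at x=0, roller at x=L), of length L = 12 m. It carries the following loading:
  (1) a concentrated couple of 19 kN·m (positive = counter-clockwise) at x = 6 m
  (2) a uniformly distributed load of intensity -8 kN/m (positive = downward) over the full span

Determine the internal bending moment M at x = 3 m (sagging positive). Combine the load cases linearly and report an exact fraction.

M(3) = -413/4 kN·m

Load 1 — applied couple M₀=19 kN·m at a=6 m (b=L-a=6):
  M_1 = M₀x/L  [x≤a] = 19·3/12 = 19/4 kN·m
Load 2 — uniform load w=-8 kN/m over full span:
  M_2 = wx(L-x)/2 = (-8)·3·(12-3)/2 = -108 kN·m
Superposition: M = Σ M_i = -413/4 kN·m ≈ -103.250000 kN·m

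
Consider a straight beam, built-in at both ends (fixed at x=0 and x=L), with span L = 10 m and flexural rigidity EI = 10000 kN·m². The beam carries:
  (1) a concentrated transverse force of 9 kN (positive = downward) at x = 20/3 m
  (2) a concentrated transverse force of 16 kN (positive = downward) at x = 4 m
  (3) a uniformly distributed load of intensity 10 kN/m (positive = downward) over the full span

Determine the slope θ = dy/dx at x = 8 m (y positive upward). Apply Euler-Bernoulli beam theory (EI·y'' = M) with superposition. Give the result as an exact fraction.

θ(8) = 5287/468750 rad

Load 1 — point force P=9 kN at a=20/3 m (b=L-a=10/3):
  θ_1 = Pa²(L-x)(2bL-(3b+a)(L-x))/(2L³EI)  [x>a] = 9·(20/3)²·(10-8)·(2·(10/3)·10-(3·(10/3)+(20/3))·(10-8))/(2·10³·10000) = 1/750 rad
Load 2 — point force P=16 kN at a=4 m (b=L-a=6):
  θ_2 = Pa²(L-x)(2bL-(3b+a)(L-x))/(2L³EI)  [x>a] = 16·4²·(10-8)·(2·6·10-(3·6+4)·(10-8))/(2·10³·10000) = 152/78125 rad
Load 3 — uniform load w=10 kN/m over full span:
  θ_3 = -wx(L-x)(L-2x)/(12EI) = -10·8·(10-8)·(10-2·8)/(12·10000) = 1/125 rad
Superposition: θ = Σ θ_i = 5287/468750 rad ≈ 0.011279 rad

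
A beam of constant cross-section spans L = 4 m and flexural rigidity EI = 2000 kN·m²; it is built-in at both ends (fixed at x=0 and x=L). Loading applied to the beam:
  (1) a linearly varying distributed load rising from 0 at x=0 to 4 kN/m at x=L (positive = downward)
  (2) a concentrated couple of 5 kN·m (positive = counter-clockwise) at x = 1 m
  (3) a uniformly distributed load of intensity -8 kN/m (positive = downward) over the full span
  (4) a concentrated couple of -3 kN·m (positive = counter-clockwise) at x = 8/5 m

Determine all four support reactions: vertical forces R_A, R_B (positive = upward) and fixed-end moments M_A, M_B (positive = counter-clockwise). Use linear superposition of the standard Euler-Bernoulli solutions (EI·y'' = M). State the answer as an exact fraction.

Load 1 — triangular load w₀=4 kN/m (0→w₀ over full span):
  R_A = 3w₀L/20 = 3·4·4/20 = 12/5 kN
  M_A = w₀L²/30 = 4·4²/30 = 32/15 kN·m
  R_B = 7w₀L/20 = 7·4·4/20 = 28/5 kN
  M_B = -w₀L²/20 = -4·4²/20 = -16/5 kN·m
Load 2 — applied couple M₀=5 kN·m at a=1 m (b=L-a=3):
  R_A = 6M₀ab/L³ = 6·5·1·3/4³ = 45/32 kN
  M_A = M₀b(2a-b)/L² = 5·3·(2·1-3)/4² = -15/16 kN·m
  R_B = -6M₀ab/L³ = -6·5·1·3/4³ = -45/32 kN
  M_B = M₀a(2b-a)/L² = 5·1·(2·3-1)/4² = 25/16 kN·m
Load 3 — uniform load w=-8 kN/m over full span:
  R_A = wL/2 = (-8)·4/2 = -16 kN
  M_A = wL²/12 = (-8)·4²/12 = -32/3 kN·m
  R_B = wL/2 = (-8)·4/2 = -16 kN
  M_B = -wL²/12 = -(-8)·4²/12 = 32/3 kN·m
Load 4 — applied couple M₀=-3 kN·m at a=8/5 m (b=L-a=12/5):
  R_A = 6M₀ab/L³ = 6·(-3)·(8/5)·(12/5)/4³ = -27/25 kN
  M_A = M₀b(2a-b)/L² = (-3)·(12/5)·(2·(8/5)-(12/5))/4² = -9/25 kN·m
  R_B = -6M₀ab/L³ = -6·(-3)·(8/5)·(12/5)/4³ = 27/25 kN
  M_B = M₀a(2b-a)/L² = (-3)·(8/5)·(2·(12/5)-(8/5))/4² = -24/25 kN·m
Superposition: R_A = -10619/800 kN, M_A = -11797/1200 kN·m, R_B = -8581/800 kN, M_B = 9683/1200 kN·m

R_A = -10619/800 kN, M_A = -11797/1200 kN·m, R_B = -8581/800 kN, M_B = 9683/1200 kN·m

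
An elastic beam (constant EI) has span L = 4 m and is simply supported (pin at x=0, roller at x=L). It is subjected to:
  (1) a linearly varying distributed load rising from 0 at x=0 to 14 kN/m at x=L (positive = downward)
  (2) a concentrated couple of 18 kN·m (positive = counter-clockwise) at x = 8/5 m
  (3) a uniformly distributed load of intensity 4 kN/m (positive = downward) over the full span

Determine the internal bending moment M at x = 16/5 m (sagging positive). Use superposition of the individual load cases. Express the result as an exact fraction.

M(16/5) = 1534/125 kN·m

Load 1 — triangular load w₀=14 kN/m (0→w₀ over full span):
  M_1 = w₀Lx/6 - w₀x³/(6L) = 14·4·(16/5)/6 - 14·(16/5)³/(6·4) = 1344/125 kN·m
Load 2 — applied couple M₀=18 kN·m at a=8/5 m (b=L-a=12/5):
  M_2 = M₀x/L - M₀  [x>a] = 18·(16/5)/4 - 18 = -18/5 kN·m
Load 3 — uniform load w=4 kN/m over full span:
  M_3 = wx(L-x)/2 = 4·(16/5)·(4-(16/5))/2 = 128/25 kN·m
Superposition: M = Σ M_i = 1534/125 kN·m ≈ 12.272000 kN·m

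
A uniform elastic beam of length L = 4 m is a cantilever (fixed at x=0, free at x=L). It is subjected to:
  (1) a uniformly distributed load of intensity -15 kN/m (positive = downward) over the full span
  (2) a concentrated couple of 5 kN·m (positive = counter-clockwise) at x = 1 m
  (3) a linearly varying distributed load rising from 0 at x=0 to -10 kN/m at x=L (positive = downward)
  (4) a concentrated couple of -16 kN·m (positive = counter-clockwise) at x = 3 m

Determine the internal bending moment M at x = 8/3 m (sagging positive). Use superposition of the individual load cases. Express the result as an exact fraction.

Load 1 — uniform load w=-15 kN/m over full span:
  M_1 = -w(L-x)²/2 = -(-15)·(4-(8/3))²/2 = 40/3 kN·m
Load 2 — applied couple M₀=5 kN·m at a=1 m (b=L-a=3):
  M_2 = 0  [x>a] = 0 kN·m
Load 3 — triangular load w₀=-10 kN/m (0→w₀ over full span):
  M_3 = w₀Lx/2 - w₀L²/3 - w₀x³/(6L) = (-10)·4·(8/3)/2 - (-10)·4²/3 - (-10)·(8/3)³/(6·4) = 640/81 kN·m
Load 4 — applied couple M₀=-16 kN·m at a=3 m (b=L-a=1):
  M_4 = M₀  [x≤a] = (-16) = -16 kN·m
Superposition: M = Σ M_i = 424/81 kN·m ≈ 5.234568 kN·m

M(8/3) = 424/81 kN·m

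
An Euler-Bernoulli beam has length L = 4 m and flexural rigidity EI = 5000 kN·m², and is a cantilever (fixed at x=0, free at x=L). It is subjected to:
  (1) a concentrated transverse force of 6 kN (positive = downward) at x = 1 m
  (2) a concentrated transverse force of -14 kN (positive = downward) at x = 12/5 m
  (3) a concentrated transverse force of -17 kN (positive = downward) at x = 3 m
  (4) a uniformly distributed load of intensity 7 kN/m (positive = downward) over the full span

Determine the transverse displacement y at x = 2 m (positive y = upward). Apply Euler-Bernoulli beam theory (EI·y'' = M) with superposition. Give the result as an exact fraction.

y(2) = 653/75000 m

Load 1 — point force P=6 kN at a=1 m (b=L-a=3):
  y_1 = -Pa²(3x-a)/(6EI)  [x>a] = -6·1²·(3·2-1)/(6·5000) = -1/1000 m
Load 2 — point force P=-14 kN at a=12/5 m (b=L-a=8/5):
  y_2 = -Px²(3a-x)/(6EI)  [x≤a] = -(-14)·2²·(3·(12/5)-2)/(6·5000) = 91/9375 m
Load 3 — point force P=-17 kN at a=3 m (b=L-a=1):
  y_3 = -Px²(3a-x)/(6EI)  [x≤a] = -(-17)·2²·(3·3-2)/(6·5000) = 119/7500 m
Load 4 — uniform load w=7 kN/m over full span:
  y_4 = -wx²(x²-4Lx+6L²)/(24EI) = -7·2²·(2²-4·4·2+6·4²)/(24·5000) = -119/7500 m
Superposition: y = Σ y_i = 653/75000 m ≈ 0.008707 m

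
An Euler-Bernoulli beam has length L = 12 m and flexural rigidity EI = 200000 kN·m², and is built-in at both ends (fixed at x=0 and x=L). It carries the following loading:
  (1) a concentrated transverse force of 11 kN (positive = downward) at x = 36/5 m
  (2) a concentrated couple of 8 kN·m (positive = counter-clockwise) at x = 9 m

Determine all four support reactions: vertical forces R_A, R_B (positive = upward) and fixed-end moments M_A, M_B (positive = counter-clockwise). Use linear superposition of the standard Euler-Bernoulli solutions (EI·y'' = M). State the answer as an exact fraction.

Load 1 — point force P=11 kN at a=36/5 m (b=L-a=24/5):
  R_A = Pb²(3a+b)/L³ = 11·(24/5)²·(3·(36/5)+(24/5))/12³ = 484/125 kN
  M_A = Pab²/L² = 11·(36/5)·(24/5)²/12² = 1584/125 kN·m
  R_B = Pa²(a+3b)/L³ = 11·(36/5)²·((36/5)+3·(24/5))/12³ = 891/125 kN
  M_B = -Pa²b/L² = -11·(36/5)²·(24/5)/12² = -2376/125 kN·m
Load 2 — applied couple M₀=8 kN·m at a=9 m (b=L-a=3):
  R_A = 6M₀ab/L³ = 6·8·9·3/12³ = 3/4 kN
  M_A = M₀b(2a-b)/L² = 8·3·(2·9-3)/12² = 5/2 kN·m
  R_B = -6M₀ab/L³ = -6·8·9·3/12³ = -3/4 kN
  M_B = M₀a(2b-a)/L² = 8·9·(2·3-9)/12² = -3/2 kN·m
Superposition: R_A = 2311/500 kN, M_A = 3793/250 kN·m, R_B = 3189/500 kN, M_B = -5127/250 kN·m

R_A = 2311/500 kN, M_A = 3793/250 kN·m, R_B = 3189/500 kN, M_B = -5127/250 kN·m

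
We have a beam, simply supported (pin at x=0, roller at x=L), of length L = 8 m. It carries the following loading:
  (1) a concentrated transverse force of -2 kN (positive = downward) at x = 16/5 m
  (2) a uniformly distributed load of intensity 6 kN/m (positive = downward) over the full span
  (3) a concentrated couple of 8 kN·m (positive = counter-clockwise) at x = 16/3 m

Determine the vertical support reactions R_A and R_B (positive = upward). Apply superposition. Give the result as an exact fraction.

Load 1 — point force P=-2 kN at a=16/5 m (b=L-a=24/5):
  R_A = Pb/L = (-2)·(24/5)/8 = -6/5 kN
  R_B = Pa/L = (-2)·(16/5)/8 = -4/5 kN
Load 2 — uniform load w=6 kN/m over full span:
  R_A = wL/2 = 6·8/2 = 24 kN
  R_B = wL/2 = 6·8/2 = 24 kN
Load 3 — applied couple M₀=8 kN·m at a=16/3 m (b=L-a=8/3):
  R_A = M₀/L = 8/8 = 1 kN
  R_B = -M₀/L = -8/8 = -1 kN
Superposition: R_A = 119/5 kN, R_B = 111/5 kN

R_A = 119/5 kN, R_B = 111/5 kN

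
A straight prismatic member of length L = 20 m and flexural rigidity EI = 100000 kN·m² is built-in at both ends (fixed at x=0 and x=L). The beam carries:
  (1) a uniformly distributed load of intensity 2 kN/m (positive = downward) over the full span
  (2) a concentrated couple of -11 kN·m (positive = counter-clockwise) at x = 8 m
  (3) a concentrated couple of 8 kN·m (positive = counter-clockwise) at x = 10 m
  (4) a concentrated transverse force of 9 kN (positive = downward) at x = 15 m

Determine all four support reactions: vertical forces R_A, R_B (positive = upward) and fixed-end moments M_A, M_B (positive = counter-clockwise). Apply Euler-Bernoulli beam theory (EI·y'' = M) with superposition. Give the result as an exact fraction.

Load 1 — uniform load w=2 kN/m over full span:
  R_A = wL/2 = 2·20/2 = 20 kN
  M_A = wL²/12 = 2·20²/12 = 200/3 kN·m
  R_B = wL/2 = 2·20/2 = 20 kN
  M_B = -wL²/12 = -2·20²/12 = -200/3 kN·m
Load 2 — applied couple M₀=-11 kN·m at a=8 m (b=L-a=12):
  R_A = 6M₀ab/L³ = 6·(-11)·8·12/20³ = -99/125 kN
  M_A = M₀b(2a-b)/L² = (-11)·12·(2·8-12)/20² = -33/25 kN·m
  R_B = -6M₀ab/L³ = -6·(-11)·8·12/20³ = 99/125 kN
  M_B = M₀a(2b-a)/L² = (-11)·8·(2·12-8)/20² = -88/25 kN·m
Load 3 — applied couple M₀=8 kN·m at a=10 m (b=L-a=10):
  R_A = 6M₀ab/L³ = 6·8·10·10/20³ = 3/5 kN
  M_A = M₀b(2a-b)/L² = 8·10·(2·10-10)/20² = 2 kN·m
  R_B = -6M₀ab/L³ = -6·8·10·10/20³ = -3/5 kN
  M_B = M₀a(2b-a)/L² = 8·10·(2·10-10)/20² = 2 kN·m
Load 4 — point force P=9 kN at a=15 m (b=L-a=5):
  R_A = Pb²(3a+b)/L³ = 9·5²·(3·15+5)/20³ = 45/32 kN
  M_A = Pab²/L² = 9·15·5²/20² = 135/16 kN·m
  R_B = Pa²(a+3b)/L³ = 9·15²·(15+3·5)/20³ = 243/32 kN
  M_B = -Pa²b/L² = -9·15²·5/20² = -405/16 kN·m
Superposition: R_A = 84857/4000 kN, M_A = 90941/1200 kN·m, R_B = 111143/4000 kN, M_B = -112199/1200 kN·m

R_A = 84857/4000 kN, M_A = 90941/1200 kN·m, R_B = 111143/4000 kN, M_B = -112199/1200 kN·m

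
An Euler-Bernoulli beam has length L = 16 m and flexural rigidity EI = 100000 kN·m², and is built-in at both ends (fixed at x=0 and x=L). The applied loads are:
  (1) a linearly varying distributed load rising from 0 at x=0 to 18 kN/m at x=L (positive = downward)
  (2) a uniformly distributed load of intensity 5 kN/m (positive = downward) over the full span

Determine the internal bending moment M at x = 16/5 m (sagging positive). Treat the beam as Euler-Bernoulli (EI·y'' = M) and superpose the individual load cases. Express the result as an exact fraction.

M(16/5) = -9664/375 kN·m

Load 1 — triangular load w₀=18 kN/m (0→w₀ over full span):
  M_1 = 3w₀Lx/20 - w₀L²/30 - w₀x³/(6L) = 3·18·16·(16/5)/20 - 18·16²/30 - 18·(16/5)³/(6·16) = -2688/125 kN·m
Load 2 — uniform load w=5 kN/m over full span:
  M_2 = wLx/2 - wL²/12 - wx²/2 = 5·16·(16/5)/2 - 5·16²/12 - 5·(16/5)²/2 = -64/15 kN·m
Superposition: M = Σ M_i = -9664/375 kN·m ≈ -25.770667 kN·m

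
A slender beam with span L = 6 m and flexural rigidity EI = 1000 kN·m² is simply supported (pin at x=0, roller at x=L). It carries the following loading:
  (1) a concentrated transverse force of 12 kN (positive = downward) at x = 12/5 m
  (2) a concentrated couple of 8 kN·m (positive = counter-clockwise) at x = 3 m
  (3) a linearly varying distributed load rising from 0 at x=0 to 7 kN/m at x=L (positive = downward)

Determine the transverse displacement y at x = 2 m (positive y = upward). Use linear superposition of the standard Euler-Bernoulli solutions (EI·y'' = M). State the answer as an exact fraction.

y(2) = -3053/31250 m

Load 1 — point force P=12 kN at a=12/5 m (b=L-a=18/5):
  y_1 = -Pbx(L²-b²-x²)/(6LEI)  [x≤a] = -12·(18/5)·2·(6²-(18/5)²-2²)/(6·6·1000) = -714/15625 m
Load 2 — applied couple M₀=8 kN·m at a=3 m (b=L-a=3):
  y_2 = (M₀x³/(6L)+C₁x)/EI  [x≤a] with C₁=M₀(3b²-L²)/(6L)=-2 = (8·2³/(6·6)+(-2)·2)/1000 = -1/450 m
Load 3 — triangular load w₀=7 kN/m (0→w₀ over full span):
  y_3 = -w₀x(7L⁴-10L²x²+3x⁴)/(360LEI) = -7·2·(7·6⁴-10·6²·2²+3·2⁴)/(360·6·1000) = -56/1125 m
Superposition: y = Σ y_i = -3053/31250 m ≈ -0.097696 m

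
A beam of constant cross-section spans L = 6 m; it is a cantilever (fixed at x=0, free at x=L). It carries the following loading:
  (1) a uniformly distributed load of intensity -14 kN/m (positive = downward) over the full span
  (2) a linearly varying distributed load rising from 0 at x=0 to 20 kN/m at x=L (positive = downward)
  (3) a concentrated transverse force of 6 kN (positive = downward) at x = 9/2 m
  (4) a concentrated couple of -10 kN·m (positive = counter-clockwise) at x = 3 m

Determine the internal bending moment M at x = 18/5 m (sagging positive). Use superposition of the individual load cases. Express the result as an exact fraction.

M(18/5) = -15 kN·m

Load 1 — uniform load w=-14 kN/m over full span:
  M_1 = -w(L-x)²/2 = -(-14)·(6-(18/5))²/2 = 1008/25 kN·m
Load 2 — triangular load w₀=20 kN/m (0→w₀ over full span):
  M_2 = w₀Lx/2 - w₀L²/3 - w₀x³/(6L) = 20·6·(18/5)/2 - 20·6²/3 - 20·(18/5)³/(6·6) = -1248/25 kN·m
Load 3 — point force P=6 kN at a=9/2 m (b=L-a=3/2):
  M_3 = -P(a-x)  [x≤a] = -6·((9/2)-(18/5)) = -27/5 kN·m
Load 4 — applied couple M₀=-10 kN·m at a=3 m (b=L-a=3):
  M_4 = 0  [x>a] = 0 kN·m
Superposition: M = Σ M_i = -15 kN·m ≈ -15.000000 kN·m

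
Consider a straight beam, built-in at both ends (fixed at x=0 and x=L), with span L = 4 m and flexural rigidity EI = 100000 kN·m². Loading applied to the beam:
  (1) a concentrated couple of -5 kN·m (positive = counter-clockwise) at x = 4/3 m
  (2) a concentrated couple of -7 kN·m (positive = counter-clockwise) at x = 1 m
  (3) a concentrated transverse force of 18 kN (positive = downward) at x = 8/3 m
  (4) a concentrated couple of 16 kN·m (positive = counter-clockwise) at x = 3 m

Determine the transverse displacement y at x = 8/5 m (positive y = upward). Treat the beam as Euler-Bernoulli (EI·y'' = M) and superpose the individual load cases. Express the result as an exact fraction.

y(8/5) = -21809/225000000 m

Load 1 — applied couple M₀=-5 kN·m at a=4/3 m (b=L-a=8/3):
  y_1 = (R_Ax³/6 - M_Ax²/2 - M₀(x-a)²/2)/EI  [x>a] with R_A=-5/3, M_A=0 = ((-5/3)·(8/5)³/6 - 0·(8/5)²/2 - (-5)·((8/5)-(4/3))²/2)/100000 = -3/312500 m
Load 2 — applied couple M₀=-7 kN·m at a=1 m (b=L-a=3):
  y_2 = (R_Ax³/6 - M_Ax²/2 - M₀(x-a)²/2)/EI  [x>a] with R_A=-63/32, M_A=21/16 = ((-63/32)·(8/5)³/6 - (21/16)·(8/5)²/2 - (-7)·((8/5)-1)²/2)/100000 = -441/25000000 m
Load 3 — point force P=18 kN at a=8/3 m (b=L-a=4/3):
  y_3 = -Pb²x²(3aL-(3a+b)x)/(6L³EI)  [x≤a] = -18·(4/3)²·(8/5)²·(3·(8/3)·4-(3·(8/3)+(4/3))·(8/5))/(6·4³·100000) = -128/3515625 m
Load 4 — applied couple M₀=16 kN·m at a=3 m (b=L-a=1):
  y_4 = (R_Ax³/6 - M_Ax²/2)/EI  [x≤a] with R_A=9/2, M_A=5 = ((9/2)·(8/5)³/6 - 5·(8/5)²/2)/100000 = -13/390625 m
Superposition: y = Σ y_i = -21809/225000000 m ≈ -0.000097 m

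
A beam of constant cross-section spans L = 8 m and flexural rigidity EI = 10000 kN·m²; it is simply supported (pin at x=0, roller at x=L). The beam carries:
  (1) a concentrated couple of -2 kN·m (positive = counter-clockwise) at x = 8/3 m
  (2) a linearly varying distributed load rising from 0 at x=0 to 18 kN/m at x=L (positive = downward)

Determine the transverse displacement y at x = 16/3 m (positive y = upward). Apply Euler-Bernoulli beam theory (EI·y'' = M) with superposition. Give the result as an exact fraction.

y(16/3) = -244/5625 m

Load 1 — applied couple M₀=-2 kN·m at a=8/3 m (b=L-a=16/3):
  y_1 = (M₀x³/(6L)-M₀(x-a)²/2+C₁x)/EI  [x>a] with C₁=M₀(3b²-L²)/(6L)=-8/9 = ((-2)·(16/3)³/(6·8)-(-2)·((16/3)-(8/3))²/2+(-8/9)·(16/3))/10000 = -4/10125 m
Load 2 — triangular load w₀=18 kN/m (0→w₀ over full span):
  y_2 = -w₀x(7L⁴-10L²x²+3x⁴)/(360LEI) = -18·(16/3)·(7·8⁴-10·8²·(16/3)²+3·(16/3)⁴)/(360·8·10000) = -2176/50625 m
Superposition: y = Σ y_i = -244/5625 m ≈ -0.043378 m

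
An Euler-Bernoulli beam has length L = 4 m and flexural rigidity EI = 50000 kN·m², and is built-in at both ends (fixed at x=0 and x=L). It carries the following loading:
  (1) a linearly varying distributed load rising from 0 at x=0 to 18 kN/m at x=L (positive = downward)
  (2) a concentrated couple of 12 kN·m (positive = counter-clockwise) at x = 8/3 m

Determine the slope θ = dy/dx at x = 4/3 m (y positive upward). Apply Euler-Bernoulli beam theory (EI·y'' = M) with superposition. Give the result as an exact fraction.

Load 1 — triangular load w₀=18 kN/m (0→w₀ over full span):
  θ_1 = -w₀(2x(L-x)(L-2x)(x+2L)+x²(L-x)²)/(120LEI) = -18·(2·(4/3)·(4-(4/3))·(4-2·(4/3))·((4/3)+2·4)+(4/3)²·(4-(4/3))²)/(120·4·50000) = -32/421875 rad
Load 2 — applied couple M₀=12 kN·m at a=8/3 m (b=L-a=4/3):
  θ_2 = (R_Ax²/2 - M_Ax)/EI  [x≤a] with R_A=4, M_A=4 = (4·(4/3)²/2 - 4·(4/3))/50000 = -1/28125 rad
Superposition: θ = Σ θ_i = -47/421875 rad ≈ -0.000111 rad

θ(4/3) = -47/421875 rad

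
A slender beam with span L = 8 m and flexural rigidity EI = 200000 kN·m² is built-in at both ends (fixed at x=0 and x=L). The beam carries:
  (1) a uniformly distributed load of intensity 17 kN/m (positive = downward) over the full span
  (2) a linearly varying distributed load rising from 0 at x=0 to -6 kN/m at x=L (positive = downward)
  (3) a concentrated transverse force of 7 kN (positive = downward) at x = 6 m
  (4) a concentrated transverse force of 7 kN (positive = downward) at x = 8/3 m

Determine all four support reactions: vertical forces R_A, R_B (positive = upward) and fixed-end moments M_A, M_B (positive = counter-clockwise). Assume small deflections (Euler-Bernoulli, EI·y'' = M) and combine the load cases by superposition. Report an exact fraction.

R_A = 289781/4320 kN, M_A = 95891/1080 kN·m, R_B = 254539/4320 kN, M_B = -90169/1080 kN·m

Load 1 — uniform load w=17 kN/m over full span:
  R_A = wL/2 = 17·8/2 = 68 kN
  M_A = wL²/12 = 17·8²/12 = 272/3 kN·m
  R_B = wL/2 = 17·8/2 = 68 kN
  M_B = -wL²/12 = -17·8²/12 = -272/3 kN·m
Load 2 — triangular load w₀=-6 kN/m (0→w₀ over full span):
  R_A = 3w₀L/20 = 3·(-6)·8/20 = -36/5 kN
  M_A = w₀L²/30 = (-6)·8²/30 = -64/5 kN·m
  R_B = 7w₀L/20 = 7·(-6)·8/20 = -84/5 kN
  M_B = -w₀L²/20 = -(-6)·8²/20 = 96/5 kN·m
Load 3 — point force P=7 kN at a=6 m (b=L-a=2):
  R_A = Pb²(3a+b)/L³ = 7·2²·(3·6+2)/8³ = 35/32 kN
  M_A = Pab²/L² = 7·6·2²/8² = 21/8 kN·m
  R_B = Pa²(a+3b)/L³ = 7·6²·(6+3·2)/8³ = 189/32 kN
  M_B = -Pa²b/L² = -7·6²·2/8² = -63/8 kN·m
Load 4 — point force P=7 kN at a=8/3 m (b=L-a=16/3):
  R_A = Pb²(3a+b)/L³ = 7·(16/3)²·(3·(8/3)+(16/3))/8³ = 140/27 kN
  M_A = Pab²/L² = 7·(8/3)·(16/3)²/8² = 224/27 kN·m
  R_B = Pa²(a+3b)/L³ = 7·(8/3)²·((8/3)+3·(16/3))/8³ = 49/27 kN
  M_B = -Pa²b/L² = -7·(8/3)²·(16/3)/8² = -112/27 kN·m
Superposition: R_A = 289781/4320 kN, M_A = 95891/1080 kN·m, R_B = 254539/4320 kN, M_B = -90169/1080 kN·m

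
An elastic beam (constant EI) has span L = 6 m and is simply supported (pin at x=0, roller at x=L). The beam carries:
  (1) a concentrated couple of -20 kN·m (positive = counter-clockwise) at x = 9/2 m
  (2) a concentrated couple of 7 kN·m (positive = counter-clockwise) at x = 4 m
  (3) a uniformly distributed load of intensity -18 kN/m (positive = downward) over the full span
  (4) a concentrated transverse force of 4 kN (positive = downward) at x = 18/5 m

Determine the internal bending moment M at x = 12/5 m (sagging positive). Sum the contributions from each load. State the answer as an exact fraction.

M(12/5) = -1978/25 kN·m

Load 1 — applied couple M₀=-20 kN·m at a=9/2 m (b=L-a=3/2):
  M_1 = M₀x/L  [x≤a] = (-20)·(12/5)/6 = -8 kN·m
Load 2 — applied couple M₀=7 kN·m at a=4 m (b=L-a=2):
  M_2 = M₀x/L  [x≤a] = 7·(12/5)/6 = 14/5 kN·m
Load 3 — uniform load w=-18 kN/m over full span:
  M_3 = wx(L-x)/2 = (-18)·(12/5)·(6-(12/5))/2 = -1944/25 kN·m
Load 4 — point force P=4 kN at a=18/5 m (b=L-a=12/5):
  M_4 = Pbx/L  [x≤a] = 4·(12/5)·(12/5)/6 = 96/25 kN·m
Superposition: M = Σ M_i = -1978/25 kN·m ≈ -79.120000 kN·m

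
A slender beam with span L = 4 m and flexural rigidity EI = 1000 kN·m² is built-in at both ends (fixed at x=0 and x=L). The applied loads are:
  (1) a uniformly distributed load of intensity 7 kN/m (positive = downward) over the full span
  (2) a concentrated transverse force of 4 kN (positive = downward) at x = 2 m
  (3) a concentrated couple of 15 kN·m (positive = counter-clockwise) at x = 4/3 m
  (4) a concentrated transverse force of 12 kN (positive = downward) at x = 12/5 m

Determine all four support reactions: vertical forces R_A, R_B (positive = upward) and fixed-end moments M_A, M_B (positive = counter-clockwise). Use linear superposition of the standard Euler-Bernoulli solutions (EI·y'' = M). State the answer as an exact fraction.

Load 1 — uniform load w=7 kN/m over full span:
  R_A = wL/2 = 7·4/2 = 14 kN
  M_A = wL²/12 = 7·4²/12 = 28/3 kN·m
  R_B = wL/2 = 7·4/2 = 14 kN
  M_B = -wL²/12 = -7·4²/12 = -28/3 kN·m
Load 2 — point force P=4 kN at a=2 m (b=L-a=2):
  R_A = Pb²(3a+b)/L³ = 4·2²·(3·2+2)/4³ = 2 kN
  M_A = Pab²/L² = 4·2·2²/4² = 2 kN·m
  R_B = Pa²(a+3b)/L³ = 4·2²·(2+3·2)/4³ = 2 kN
  M_B = -Pa²b/L² = -4·2²·2/4² = -2 kN·m
Load 3 — applied couple M₀=15 kN·m at a=4/3 m (b=L-a=8/3):
  R_A = 6M₀ab/L³ = 6·15·(4/3)·(8/3)/4³ = 5 kN
  M_A = M₀b(2a-b)/L² = 15·(8/3)·(2·(4/3)-(8/3))/4² = 0 kN·m
  R_B = -6M₀ab/L³ = -6·15·(4/3)·(8/3)/4³ = -5 kN
  M_B = M₀a(2b-a)/L² = 15·(4/3)·(2·(8/3)-(4/3))/4² = 5 kN·m
Load 4 — point force P=12 kN at a=12/5 m (b=L-a=8/5):
  R_A = Pb²(3a+b)/L³ = 12·(8/5)²·(3·(12/5)+(8/5))/4³ = 528/125 kN
  M_A = Pab²/L² = 12·(12/5)·(8/5)²/4² = 576/125 kN·m
  R_B = Pa²(a+3b)/L³ = 12·(12/5)²·((12/5)+3·(8/5))/4³ = 972/125 kN
  M_B = -Pa²b/L² = -12·(12/5)²·(8/5)/4² = -864/125 kN·m
Superposition: R_A = 3153/125 kN, M_A = 5978/375 kN·m, R_B = 2347/125 kN, M_B = -4967/375 kN·m

R_A = 3153/125 kN, M_A = 5978/375 kN·m, R_B = 2347/125 kN, M_B = -4967/375 kN·m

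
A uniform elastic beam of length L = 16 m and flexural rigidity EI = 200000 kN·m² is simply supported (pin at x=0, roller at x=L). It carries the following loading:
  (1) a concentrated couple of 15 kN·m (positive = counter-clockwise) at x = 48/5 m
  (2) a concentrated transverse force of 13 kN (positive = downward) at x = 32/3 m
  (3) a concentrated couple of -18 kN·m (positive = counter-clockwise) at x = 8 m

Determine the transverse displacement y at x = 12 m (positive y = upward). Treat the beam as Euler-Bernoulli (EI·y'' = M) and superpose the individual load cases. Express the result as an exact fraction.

Load 1 — applied couple M₀=15 kN·m at a=48/5 m (b=L-a=32/5):
  y_1 = (M₀x³/(6L)-M₀(x-a)²/2+C₁x)/EI  [x>a] with C₁=M₀(3b²-L²)/(6L)=-104/5 = (15·12³/(6·16)-15·(12-(48/5))²/2+(-104/5)·12)/200000 = -57/500000 m
Load 2 — point force P=13 kN at a=32/3 m (b=L-a=16/3):
  y_2 = -Pa(L-x)(2Lx-a²-x²)/(6LEI)  [x>a] = -13·(32/3)·(16-12)·(2·16·12-(32/3)²-12²)/(6·16·200000) = -923/253125 m
Load 3 — applied couple M₀=-18 kN·m at a=8 m (b=L-a=8):
  y_3 = (M₀x³/(6L)-M₀(x-a)²/2+C₁x)/EI  [x>a] with C₁=M₀(3b²-L²)/(6L)=12 = ((-18)·12³/(6·16)-(-18)·(12-8)²/2+12·12)/200000 = -9/50000 m
Superposition: y = Σ y_i = -159587/40500000 m ≈ -0.003940 m

y(12) = -159587/40500000 m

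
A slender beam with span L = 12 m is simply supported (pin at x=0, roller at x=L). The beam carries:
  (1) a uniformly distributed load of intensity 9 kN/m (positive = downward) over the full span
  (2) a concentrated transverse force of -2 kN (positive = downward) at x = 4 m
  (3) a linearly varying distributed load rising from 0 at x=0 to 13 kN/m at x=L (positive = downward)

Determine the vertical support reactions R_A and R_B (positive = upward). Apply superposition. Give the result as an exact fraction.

R_A = 236/3 kN, R_B = 316/3 kN

Load 1 — uniform load w=9 kN/m over full span:
  R_A = wL/2 = 9·12/2 = 54 kN
  R_B = wL/2 = 9·12/2 = 54 kN
Load 2 — point force P=-2 kN at a=4 m (b=L-a=8):
  R_A = Pb/L = (-2)·8/12 = -4/3 kN
  R_B = Pa/L = (-2)·4/12 = -2/3 kN
Load 3 — triangular load w₀=13 kN/m (0→w₀ over full span):
  R_A = w₀L/6 = 13·12/6 = 26 kN
  R_B = w₀L/3 = 13·12/3 = 52 kN
Superposition: R_A = 236/3 kN, R_B = 316/3 kN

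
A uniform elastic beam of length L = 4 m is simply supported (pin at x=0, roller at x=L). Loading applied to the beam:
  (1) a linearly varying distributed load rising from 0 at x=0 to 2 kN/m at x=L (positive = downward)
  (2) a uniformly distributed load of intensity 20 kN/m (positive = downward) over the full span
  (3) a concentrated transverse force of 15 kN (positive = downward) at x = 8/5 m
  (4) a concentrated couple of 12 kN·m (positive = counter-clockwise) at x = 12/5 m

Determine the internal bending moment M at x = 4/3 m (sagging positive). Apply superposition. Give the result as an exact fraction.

M(4/3) = 4304/81 kN·m

Load 1 — triangular load w₀=2 kN/m (0→w₀ over full span):
  M_1 = w₀Lx/6 - w₀x³/(6L) = 2·4·(4/3)/6 - 2·(4/3)³/(6·4) = 128/81 kN·m
Load 2 — uniform load w=20 kN/m over full span:
  M_2 = wx(L-x)/2 = 20·(4/3)·(4-(4/3))/2 = 320/9 kN·m
Load 3 — point force P=15 kN at a=8/5 m (b=L-a=12/5):
  M_3 = Pbx/L  [x≤a] = 15·(12/5)·(4/3)/4 = 12 kN·m
Load 4 — applied couple M₀=12 kN·m at a=12/5 m (b=L-a=8/5):
  M_4 = M₀x/L  [x≤a] = 12·(4/3)/4 = 4 kN·m
Superposition: M = Σ M_i = 4304/81 kN·m ≈ 53.135802 kN·m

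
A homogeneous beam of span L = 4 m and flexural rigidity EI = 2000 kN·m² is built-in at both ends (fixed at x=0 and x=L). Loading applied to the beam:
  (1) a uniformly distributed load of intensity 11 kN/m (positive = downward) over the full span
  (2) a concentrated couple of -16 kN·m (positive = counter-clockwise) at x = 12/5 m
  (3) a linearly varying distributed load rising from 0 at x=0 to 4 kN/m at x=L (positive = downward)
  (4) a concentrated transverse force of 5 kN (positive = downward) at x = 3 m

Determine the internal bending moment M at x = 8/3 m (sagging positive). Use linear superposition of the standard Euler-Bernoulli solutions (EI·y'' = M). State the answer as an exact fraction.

Load 1 — uniform load w=11 kN/m over full span:
  M_1 = wLx/2 - wL²/12 - wx²/2 = 11·4·(8/3)/2 - 11·4²/12 - 11·(8/3)²/2 = 44/9 kN·m
Load 2 — applied couple M₀=-16 kN·m at a=12/5 m (b=L-a=8/5):
  M_2 = R_Ax - M_A - M₀  [x>a] with R_A=-144/25, M_A=-128/25 = (-144/25)·(8/3) - (-128/25) - (-16) = 144/25 kN·m
Load 3 — triangular load w₀=4 kN/m (0→w₀ over full span):
  M_3 = 3w₀Lx/20 - w₀L²/30 - w₀x³/(6L) = 3·4·4·(8/3)/20 - 4·4²/30 - 4·(8/3)³/(6·4) = 448/405 kN·m
Load 4 — point force P=5 kN at a=3 m (b=L-a=1):
  M_4 = Pb²(3a+b)x/L³ - Pab²/L²  [x≤a] = 5·1²·(3·3+1)·(8/3)/4³ - 5·3·1²/4² = 55/48 kN·m
Superposition: M = Σ M_i = 417989/32400 kN·m ≈ 12.900895 kN·m

M(8/3) = 417989/32400 kN·m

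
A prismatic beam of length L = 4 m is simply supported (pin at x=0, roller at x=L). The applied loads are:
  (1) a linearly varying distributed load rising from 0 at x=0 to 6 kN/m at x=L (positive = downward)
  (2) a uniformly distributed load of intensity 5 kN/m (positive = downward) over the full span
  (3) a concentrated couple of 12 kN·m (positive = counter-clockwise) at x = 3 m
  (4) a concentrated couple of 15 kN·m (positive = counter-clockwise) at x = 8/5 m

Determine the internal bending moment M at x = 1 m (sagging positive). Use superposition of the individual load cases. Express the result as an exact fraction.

Load 1 — triangular load w₀=6 kN/m (0→w₀ over full span):
  M_1 = w₀Lx/6 - w₀x³/(6L) = 6·4·1/6 - 6·1³/(6·4) = 15/4 kN·m
Load 2 — uniform load w=5 kN/m over full span:
  M_2 = wx(L-x)/2 = 5·1·(4-1)/2 = 15/2 kN·m
Load 3 — applied couple M₀=12 kN·m at a=3 m (b=L-a=1):
  M_3 = M₀x/L  [x≤a] = 12·1/4 = 3 kN·m
Load 4 — applied couple M₀=15 kN·m at a=8/5 m (b=L-a=12/5):
  M_4 = M₀x/L  [x≤a] = 15·1/4 = 15/4 kN·m
Superposition: M = Σ M_i = 18 kN·m ≈ 18.000000 kN·m

M(1) = 18 kN·m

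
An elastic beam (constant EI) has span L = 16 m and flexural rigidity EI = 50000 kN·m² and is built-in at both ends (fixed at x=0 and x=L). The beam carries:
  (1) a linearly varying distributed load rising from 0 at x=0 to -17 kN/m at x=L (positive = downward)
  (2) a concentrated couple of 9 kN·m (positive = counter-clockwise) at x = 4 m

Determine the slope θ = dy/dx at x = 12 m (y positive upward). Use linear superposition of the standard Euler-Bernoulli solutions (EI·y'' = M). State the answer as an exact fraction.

Load 1 — triangular load w₀=-17 kN/m (0→w₀ over full span):
  θ_1 = -w₀(2x(L-x)(L-2x)(x+2L)+x²(L-x)²)/(120LEI) = -(-17)·(2·12·(16-12)·(16-2·12)·(12+2·16)+12²·(16-12)²)/(120·16·50000) = -697/125000 rad
Load 2 — applied couple M₀=9 kN·m at a=4 m (b=L-a=12):
  θ_2 = (R_Ax²/2 - M_Ax - M₀(x-a))/EI  [x>a] with R_A=81/128, M_A=-27/16 = ((81/128)·12²/2 - (-27/16)·12 - 9·(12-4))/50000 = -99/800000 rad
Superposition: θ = Σ θ_i = -22799/4000000 rad ≈ -0.005700 rad

θ(12) = -22799/4000000 rad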